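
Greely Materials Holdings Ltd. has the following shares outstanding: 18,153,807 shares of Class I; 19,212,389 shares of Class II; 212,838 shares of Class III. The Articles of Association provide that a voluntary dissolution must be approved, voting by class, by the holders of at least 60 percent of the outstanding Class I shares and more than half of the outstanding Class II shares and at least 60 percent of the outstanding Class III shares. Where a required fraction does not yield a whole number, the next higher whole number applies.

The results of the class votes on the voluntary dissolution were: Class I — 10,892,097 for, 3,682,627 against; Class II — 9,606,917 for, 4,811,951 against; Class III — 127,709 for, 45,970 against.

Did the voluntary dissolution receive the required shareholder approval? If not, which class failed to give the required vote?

Not approved — the Class I shares did not give the required vote.

Class I: 3/5 of 18153807 = 10892284.20, rounded up to 10892285; 10,892,285 required, 10,892,097 in favor — not approved.
Class II: a majority of 19212389 is 9606195; 9,606,195 required, 9,606,917 in favor — approved.
Class III: 3/5 of 212838 = 127702.80, rounded up to 127703; 127,703 required, 127,709 in favor — approved.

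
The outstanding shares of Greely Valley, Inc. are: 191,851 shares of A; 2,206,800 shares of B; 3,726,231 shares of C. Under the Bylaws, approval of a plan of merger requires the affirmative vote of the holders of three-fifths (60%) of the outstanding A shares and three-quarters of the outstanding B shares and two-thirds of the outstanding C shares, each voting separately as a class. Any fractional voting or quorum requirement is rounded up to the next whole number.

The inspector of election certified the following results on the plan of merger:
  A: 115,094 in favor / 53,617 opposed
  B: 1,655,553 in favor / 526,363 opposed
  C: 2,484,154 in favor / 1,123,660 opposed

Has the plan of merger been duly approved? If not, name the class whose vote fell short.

Not approved — the A shares did not give the required vote.

A: 3/5 of 191851 = 115110.60, rounded up to 115111; 115,111 required, 115,094 in favor — not approved.
B: 3/4 of 2206800 = 1655100; 1,655,100 required, 1,655,553 in favor — approved.
C: 2/3 of 3726231 = 2484154; 2,484,154 required, 2,484,154 in favor — approved.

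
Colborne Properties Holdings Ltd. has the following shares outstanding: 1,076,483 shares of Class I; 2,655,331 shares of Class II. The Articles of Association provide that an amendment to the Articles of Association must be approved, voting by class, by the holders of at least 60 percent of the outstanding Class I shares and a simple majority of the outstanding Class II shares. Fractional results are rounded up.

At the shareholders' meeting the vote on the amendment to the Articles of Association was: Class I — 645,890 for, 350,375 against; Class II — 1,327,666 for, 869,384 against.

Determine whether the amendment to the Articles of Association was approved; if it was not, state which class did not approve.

Approved — every class gave the required vote.

Class I: 3/5 of 1076483 = 645889.80, rounded up to 645890; 645,890 required, 645,890 in favor — approved.
Class II: a majority of 2655331 is 1327666; 1,327,666 required, 1,327,666 in favor — approved.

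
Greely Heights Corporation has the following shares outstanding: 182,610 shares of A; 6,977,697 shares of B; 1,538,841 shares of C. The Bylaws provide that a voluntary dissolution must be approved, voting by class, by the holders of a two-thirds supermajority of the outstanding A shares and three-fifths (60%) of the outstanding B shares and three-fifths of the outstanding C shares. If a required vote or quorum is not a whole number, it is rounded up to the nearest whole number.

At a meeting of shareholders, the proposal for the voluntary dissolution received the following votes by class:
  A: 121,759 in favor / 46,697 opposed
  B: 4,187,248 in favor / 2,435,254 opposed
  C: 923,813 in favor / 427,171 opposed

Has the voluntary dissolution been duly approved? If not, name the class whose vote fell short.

Approved — every class gave the required vote.

A: 2/3 of 182610 = 121740; 121,740 required, 121,759 in favor — approved.
B: 3/5 of 6977697 = 4186618.20, rounded up to 4186619; 4,186,619 required, 4,187,248 in favor — approved.
C: 3/5 of 1538841 = 923304.60, rounded up to 923305; 923,305 required, 923,813 in favor — approved.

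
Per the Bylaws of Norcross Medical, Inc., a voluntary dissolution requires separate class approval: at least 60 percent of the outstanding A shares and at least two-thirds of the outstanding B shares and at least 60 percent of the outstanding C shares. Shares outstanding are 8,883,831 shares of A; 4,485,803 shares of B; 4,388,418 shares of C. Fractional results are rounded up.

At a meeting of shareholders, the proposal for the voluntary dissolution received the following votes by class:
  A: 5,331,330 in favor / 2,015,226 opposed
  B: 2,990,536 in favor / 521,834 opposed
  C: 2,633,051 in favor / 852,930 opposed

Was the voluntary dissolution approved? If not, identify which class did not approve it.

Approved — every class gave the required vote.

A: 3/5 of 8883831 = 5330298.60, rounded up to 5330299; 5,330,299 required, 5,331,330 in favor — approved.
B: 2/3 of 4485803 = 2990535.33, rounded up to 2990536; 2,990,536 required, 2,990,536 in favor — approved.
C: 3/5 of 4388418 = 2633050.80, rounded up to 2633051; 2,633,051 required, 2,633,051 in favor — approved.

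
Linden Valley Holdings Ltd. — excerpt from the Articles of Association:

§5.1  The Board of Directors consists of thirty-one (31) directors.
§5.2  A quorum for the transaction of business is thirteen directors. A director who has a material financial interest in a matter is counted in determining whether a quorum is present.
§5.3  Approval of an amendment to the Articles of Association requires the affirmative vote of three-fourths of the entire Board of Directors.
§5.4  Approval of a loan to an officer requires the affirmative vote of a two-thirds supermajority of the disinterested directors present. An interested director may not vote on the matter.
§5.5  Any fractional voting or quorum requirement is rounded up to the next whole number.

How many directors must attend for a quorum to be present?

13

The quorum is fixed at 13.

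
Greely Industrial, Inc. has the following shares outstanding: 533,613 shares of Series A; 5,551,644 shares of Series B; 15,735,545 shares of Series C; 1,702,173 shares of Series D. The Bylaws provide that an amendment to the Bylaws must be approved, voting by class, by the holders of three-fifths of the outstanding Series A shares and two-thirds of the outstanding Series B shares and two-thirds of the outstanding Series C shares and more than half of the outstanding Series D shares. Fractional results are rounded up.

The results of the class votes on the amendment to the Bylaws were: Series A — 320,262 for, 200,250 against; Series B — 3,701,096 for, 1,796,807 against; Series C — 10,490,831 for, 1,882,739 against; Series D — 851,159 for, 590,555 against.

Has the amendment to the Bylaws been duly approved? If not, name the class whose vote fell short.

Approved — every class gave the required vote.

Series A: 3/5 of 533613 = 320167.80, rounded up to 320168; 320,168 required, 320,262 in favor — approved.
Series B: 2/3 of 5551644 = 3701096; 3,701,096 required, 3,701,096 in favor — approved.
Series C: 2/3 of 15735545 = 10490363.33, rounded up to 10490364; 10,490,364 required, 10,490,831 in favor — approved.
Series D: a majority of 1702173 is 851087; 851,087 required, 851,159 in favor — approved.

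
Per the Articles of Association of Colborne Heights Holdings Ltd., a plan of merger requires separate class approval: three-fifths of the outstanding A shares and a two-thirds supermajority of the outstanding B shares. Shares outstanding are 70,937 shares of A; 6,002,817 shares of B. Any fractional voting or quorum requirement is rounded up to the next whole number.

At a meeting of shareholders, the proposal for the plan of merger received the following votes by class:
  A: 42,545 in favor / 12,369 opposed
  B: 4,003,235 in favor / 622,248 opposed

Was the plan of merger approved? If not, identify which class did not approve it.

A: 3/5 of 70937 = 42562.20, rounded up to 42563; 42,563 required, 42,545 in favor — not approved.
B: 2/3 of 6002817 = 4001878; 4,001,878 required, 4,003,235 in favor — approved.

Not approved — the A shares did not give the required vote.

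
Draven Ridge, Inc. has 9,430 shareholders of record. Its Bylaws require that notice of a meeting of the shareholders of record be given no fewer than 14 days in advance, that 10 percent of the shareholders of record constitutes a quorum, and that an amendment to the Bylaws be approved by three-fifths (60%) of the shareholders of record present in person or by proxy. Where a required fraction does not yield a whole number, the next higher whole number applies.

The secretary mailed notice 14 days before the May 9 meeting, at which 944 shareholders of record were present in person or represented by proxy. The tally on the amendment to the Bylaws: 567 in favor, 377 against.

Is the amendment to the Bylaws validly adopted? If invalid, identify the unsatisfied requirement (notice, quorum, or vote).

Valid — all requirements satisfied.

Notice: 14 days given; 14 required. Satisfied.
Quorum: 10% of 9,430 = 943; 944 present. Satisfied.
Vote: requires three-fifths of those present (944); 3/5 of 944 = 566.40, rounded up to 567, so 567 needed; 567 in favor. Satisfied.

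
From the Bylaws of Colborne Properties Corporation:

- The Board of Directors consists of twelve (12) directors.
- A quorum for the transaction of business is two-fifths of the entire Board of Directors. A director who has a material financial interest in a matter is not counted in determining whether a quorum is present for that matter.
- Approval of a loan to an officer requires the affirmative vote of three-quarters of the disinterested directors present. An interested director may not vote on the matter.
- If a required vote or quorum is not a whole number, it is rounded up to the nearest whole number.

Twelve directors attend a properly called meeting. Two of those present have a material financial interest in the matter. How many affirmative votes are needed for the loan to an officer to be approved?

8

The loan to an officer requires three-fourths of the disinterested directors present (12 − 2 = 10).
3/4 of 10 = 7.50, rounded up to 8.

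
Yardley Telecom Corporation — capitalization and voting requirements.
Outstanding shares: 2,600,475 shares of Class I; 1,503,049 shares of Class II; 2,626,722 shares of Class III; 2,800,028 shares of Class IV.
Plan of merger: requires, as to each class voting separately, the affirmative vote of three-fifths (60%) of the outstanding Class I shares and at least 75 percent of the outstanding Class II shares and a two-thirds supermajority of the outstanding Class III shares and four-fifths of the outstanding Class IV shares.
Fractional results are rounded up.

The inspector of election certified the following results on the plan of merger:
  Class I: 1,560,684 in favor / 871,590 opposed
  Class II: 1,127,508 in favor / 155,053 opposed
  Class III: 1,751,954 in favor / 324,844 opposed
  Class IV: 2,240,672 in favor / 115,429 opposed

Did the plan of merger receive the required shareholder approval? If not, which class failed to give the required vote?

Class I: 3/5 of 2600475 = 1560285; 1,560,285 required, 1,560,684 in favor — approved.
Class II: 3/4 of 1503049 = 1127286.75, rounded up to 1127287; 1,127,287 required, 1,127,508 in favor — approved.
Class III: 2/3 of 2626722 = 1751148; 1,751,148 required, 1,751,954 in favor — approved.
Class IV: 4/5 of 2800028 = 2240022.40, rounded up to 2240023; 2,240,023 required, 2,240,672 in favor — approved.

Approved — every class gave the required vote.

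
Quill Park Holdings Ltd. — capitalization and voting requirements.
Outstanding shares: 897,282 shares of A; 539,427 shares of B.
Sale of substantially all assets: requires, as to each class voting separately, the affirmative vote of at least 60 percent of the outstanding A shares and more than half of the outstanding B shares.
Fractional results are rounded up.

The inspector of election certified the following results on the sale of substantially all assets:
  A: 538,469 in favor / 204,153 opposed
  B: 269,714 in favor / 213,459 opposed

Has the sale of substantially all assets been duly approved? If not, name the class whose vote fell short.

A: 3/5 of 897282 = 538369.20, rounded up to 538370; 538,370 required, 538,469 in favor — approved.
B: a majority of 539427 is 269714; 269,714 required, 269,714 in favor — approved.

Approved — every class gave the required vote.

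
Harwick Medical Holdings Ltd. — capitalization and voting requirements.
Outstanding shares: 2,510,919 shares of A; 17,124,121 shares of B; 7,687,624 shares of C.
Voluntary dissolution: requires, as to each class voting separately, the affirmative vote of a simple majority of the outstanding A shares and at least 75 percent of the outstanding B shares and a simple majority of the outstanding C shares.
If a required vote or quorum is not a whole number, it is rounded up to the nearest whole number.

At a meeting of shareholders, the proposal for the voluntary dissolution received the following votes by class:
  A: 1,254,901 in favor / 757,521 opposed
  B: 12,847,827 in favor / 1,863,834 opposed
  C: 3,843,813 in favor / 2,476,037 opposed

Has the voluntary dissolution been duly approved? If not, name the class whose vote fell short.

A: a majority of 2510919 is 1255460; 1,255,460 required, 1,254,901 in favor — not approved.
B: 3/4 of 17124121 = 12843090.75, rounded up to 12843091; 12,843,091 required, 12,847,827 in favor — approved.
C: a majority of 7687624 is 3843813; 3,843,813 required, 3,843,813 in favor — approved.

Not approved — the A shares did not give the required vote.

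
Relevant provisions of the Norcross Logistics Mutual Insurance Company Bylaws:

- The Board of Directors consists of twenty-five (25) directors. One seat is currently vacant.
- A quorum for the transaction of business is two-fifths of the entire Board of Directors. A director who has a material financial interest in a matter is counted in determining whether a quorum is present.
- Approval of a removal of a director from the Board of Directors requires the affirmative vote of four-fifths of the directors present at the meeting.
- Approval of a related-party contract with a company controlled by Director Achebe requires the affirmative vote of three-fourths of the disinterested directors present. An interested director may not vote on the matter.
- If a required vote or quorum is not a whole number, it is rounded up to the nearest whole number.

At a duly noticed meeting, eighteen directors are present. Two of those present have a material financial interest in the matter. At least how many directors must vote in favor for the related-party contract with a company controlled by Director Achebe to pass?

The related-party contract with a company controlled by Director Achebe requires three-fourths of the disinterested directors present (18 − 2 = 16).
3/4 of 16 = 12.

12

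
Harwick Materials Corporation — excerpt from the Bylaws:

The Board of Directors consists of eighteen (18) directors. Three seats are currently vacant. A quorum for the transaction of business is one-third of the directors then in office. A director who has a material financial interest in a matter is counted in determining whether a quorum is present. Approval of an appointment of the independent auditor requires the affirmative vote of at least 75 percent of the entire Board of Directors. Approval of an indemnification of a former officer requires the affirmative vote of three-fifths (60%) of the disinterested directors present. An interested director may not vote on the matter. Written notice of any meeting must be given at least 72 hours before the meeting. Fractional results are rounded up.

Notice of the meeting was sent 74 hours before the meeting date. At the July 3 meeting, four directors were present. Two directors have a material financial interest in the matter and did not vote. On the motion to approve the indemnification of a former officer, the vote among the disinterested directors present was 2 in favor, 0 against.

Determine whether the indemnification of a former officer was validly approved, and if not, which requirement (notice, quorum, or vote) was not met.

Notice: 74 hours given; 72 required (74 ≥ 72). Satisfied.
Quorum: 4 present (interested directors count toward quorum); quorum is 5. Not satisfied.
Vote: the indemnification of a former officer requires three-fifths of the disinterested directors present (4 − 2 = 2). 3/5 of 2 = 1.20, rounded up to 2, so 2 affirmative votes are needed; 2 voted in favor. Satisfied. (Moot — without a quorum no business can be validly transacted.)

Invalid — quorum requirement not satisfied.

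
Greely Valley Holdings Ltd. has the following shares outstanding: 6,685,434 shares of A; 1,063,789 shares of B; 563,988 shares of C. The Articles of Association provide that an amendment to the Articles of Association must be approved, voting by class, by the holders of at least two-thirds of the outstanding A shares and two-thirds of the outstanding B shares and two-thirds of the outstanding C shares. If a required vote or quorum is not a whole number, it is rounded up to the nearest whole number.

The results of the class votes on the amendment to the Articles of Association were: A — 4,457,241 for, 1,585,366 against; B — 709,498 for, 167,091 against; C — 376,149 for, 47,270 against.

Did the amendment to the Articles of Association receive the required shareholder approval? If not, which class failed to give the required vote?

Approved — every class gave the required vote.

A: 2/3 of 6685434 = 4456956; 4,456,956 required, 4,457,241 in favor — approved.
B: 2/3 of 1063789 = 709192.67, rounded up to 709193; 709,193 required, 709,498 in favor — approved.
C: 2/3 of 563988 = 375992; 375,992 required, 376,149 in favor — approved.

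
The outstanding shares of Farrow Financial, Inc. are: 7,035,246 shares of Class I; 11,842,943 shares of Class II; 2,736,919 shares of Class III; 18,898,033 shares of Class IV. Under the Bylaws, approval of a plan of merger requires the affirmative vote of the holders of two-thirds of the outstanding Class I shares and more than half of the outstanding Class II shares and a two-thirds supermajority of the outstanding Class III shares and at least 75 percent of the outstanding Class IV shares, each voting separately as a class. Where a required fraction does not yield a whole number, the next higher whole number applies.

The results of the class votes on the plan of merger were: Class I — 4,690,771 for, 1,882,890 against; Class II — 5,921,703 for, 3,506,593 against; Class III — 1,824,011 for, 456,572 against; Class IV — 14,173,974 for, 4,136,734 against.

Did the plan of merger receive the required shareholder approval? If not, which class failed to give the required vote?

Class I: 2/3 of 7035246 = 4690164; 4,690,164 required, 4,690,771 in favor — approved.
Class II: a majority of 11842943 is 5921472; 5,921,472 required, 5,921,703 in favor — approved.
Class III: 2/3 of 2736919 = 1824612.67, rounded up to 1824613; 1,824,613 required, 1,824,011 in favor — not approved.
Class IV: 3/4 of 18898033 = 14173524.75, rounded up to 14173525; 14,173,525 required, 14,173,974 in favor — approved.

Not approved — the Class III shares did not give the required vote.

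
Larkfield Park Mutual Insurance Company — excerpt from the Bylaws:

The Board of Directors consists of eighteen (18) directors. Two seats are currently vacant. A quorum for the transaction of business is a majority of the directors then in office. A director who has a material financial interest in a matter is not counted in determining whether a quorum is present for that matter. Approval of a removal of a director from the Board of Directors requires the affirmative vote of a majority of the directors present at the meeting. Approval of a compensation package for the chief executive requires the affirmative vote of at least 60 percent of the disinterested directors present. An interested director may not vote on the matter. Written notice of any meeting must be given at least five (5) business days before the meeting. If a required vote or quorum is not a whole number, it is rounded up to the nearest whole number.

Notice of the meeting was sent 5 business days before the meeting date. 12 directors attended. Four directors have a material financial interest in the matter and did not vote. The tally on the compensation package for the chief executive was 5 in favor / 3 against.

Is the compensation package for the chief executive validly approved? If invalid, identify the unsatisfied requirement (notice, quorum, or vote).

Notice: 5 business days given; 5 required (5 ≥ 5). Satisfied.
Quorum: 12 present, but the 4 interested directors do not count, leaving 8. Quorum is 9. Not satisfied.
Vote: the compensation package for the chief executive requires three-fifths of the disinterested directors present (12 − 4 = 8). 3/5 of 8 = 4.80, rounded up to 5, so 5 affirmative votes are needed; 5 voted in favor. Satisfied. (Moot — without a quorum no business can be validly transacted.)

Invalid — quorum requirement not satisfied.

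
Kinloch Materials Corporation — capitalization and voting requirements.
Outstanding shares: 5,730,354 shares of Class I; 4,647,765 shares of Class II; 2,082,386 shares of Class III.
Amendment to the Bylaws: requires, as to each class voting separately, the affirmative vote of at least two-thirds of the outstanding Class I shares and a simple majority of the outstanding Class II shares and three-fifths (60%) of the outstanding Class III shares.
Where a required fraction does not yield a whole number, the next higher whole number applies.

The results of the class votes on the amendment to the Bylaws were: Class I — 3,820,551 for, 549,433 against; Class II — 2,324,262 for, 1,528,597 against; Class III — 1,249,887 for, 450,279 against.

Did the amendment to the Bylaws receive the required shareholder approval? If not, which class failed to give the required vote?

Class I: 2/3 of 5730354 = 3820236; 3,820,236 required, 3,820,551 in favor — approved.
Class II: a majority of 4647765 is 2323883; 2,323,883 required, 2,324,262 in favor — approved.
Class III: 3/5 of 2082386 = 1249431.60, rounded up to 1249432; 1,249,432 required, 1,249,887 in favor — approved.

Approved — every class gave the required vote.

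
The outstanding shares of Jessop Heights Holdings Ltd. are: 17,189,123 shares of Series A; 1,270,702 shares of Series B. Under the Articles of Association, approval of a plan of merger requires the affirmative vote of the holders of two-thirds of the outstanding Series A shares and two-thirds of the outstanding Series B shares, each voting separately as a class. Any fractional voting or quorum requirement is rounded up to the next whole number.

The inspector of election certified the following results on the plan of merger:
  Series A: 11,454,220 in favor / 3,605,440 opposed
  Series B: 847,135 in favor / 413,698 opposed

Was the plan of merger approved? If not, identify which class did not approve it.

Series A: 2/3 of 17189123 = 11459415.33, rounded up to 11459416; 11,459,416 required, 11,454,220 in favor — not approved.
Series B: 2/3 of 1270702 = 847134.67, rounded up to 847135; 847,135 required, 847,135 in favor — approved.

Not approved — the Series A shares did not give the required vote.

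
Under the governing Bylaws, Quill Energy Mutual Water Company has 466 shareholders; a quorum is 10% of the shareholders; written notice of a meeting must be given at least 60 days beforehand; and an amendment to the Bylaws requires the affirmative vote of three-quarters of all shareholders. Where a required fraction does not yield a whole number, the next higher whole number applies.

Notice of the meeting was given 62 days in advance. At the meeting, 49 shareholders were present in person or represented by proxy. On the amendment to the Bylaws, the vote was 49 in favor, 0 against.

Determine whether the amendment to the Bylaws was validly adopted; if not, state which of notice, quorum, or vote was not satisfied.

Invalid — vote requirement not satisfied.

Notice: 62 days given; 60 required. Satisfied.
Quorum: 10% of 466 = 46.60, rounded up to 47; 49 present. Satisfied.
Vote: requires three-fourths of all shareholders (466); 3/4 of 466 = 349.50, rounded up to 350, so 350 needed; 49 in favor. Not satisfied.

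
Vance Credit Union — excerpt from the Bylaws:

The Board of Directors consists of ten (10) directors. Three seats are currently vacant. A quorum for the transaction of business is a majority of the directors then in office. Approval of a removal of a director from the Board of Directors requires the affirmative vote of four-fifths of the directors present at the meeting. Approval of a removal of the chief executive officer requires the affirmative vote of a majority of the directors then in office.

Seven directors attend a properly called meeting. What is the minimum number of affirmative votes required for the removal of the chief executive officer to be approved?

4

The removal of the chief executive officer requires a majority of the directors then in office (7).
A majority of 7 is 4.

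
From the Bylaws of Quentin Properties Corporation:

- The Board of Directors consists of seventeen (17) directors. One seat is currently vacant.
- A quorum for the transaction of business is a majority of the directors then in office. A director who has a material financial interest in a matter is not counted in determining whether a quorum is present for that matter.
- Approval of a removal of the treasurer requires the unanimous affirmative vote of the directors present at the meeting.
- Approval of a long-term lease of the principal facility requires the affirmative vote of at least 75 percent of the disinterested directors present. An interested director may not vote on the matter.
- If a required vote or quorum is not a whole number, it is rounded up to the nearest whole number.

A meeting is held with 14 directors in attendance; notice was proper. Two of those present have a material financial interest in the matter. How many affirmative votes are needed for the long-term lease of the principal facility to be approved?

The long-term lease of the principal facility requires three-fourths of the disinterested directors present (14 − 2 = 12).
3/4 of 12 = 9.

9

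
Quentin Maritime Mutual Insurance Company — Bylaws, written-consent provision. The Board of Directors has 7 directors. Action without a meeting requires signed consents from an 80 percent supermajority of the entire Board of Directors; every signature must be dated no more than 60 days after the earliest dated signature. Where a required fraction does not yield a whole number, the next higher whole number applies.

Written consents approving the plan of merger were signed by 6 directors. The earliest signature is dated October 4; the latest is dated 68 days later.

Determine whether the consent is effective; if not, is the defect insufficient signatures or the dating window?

Not effective — dating-window requirement not satisfied.

Signatures required: an 80 percent supermajority of 7 — 4/5 of 7 = 5.60, rounded up to 6, so 6 needed; 6 signed. Sufficient.
Dating window: the latest signature is 68 days after the earliest; the limit is 60 days. Outside the window.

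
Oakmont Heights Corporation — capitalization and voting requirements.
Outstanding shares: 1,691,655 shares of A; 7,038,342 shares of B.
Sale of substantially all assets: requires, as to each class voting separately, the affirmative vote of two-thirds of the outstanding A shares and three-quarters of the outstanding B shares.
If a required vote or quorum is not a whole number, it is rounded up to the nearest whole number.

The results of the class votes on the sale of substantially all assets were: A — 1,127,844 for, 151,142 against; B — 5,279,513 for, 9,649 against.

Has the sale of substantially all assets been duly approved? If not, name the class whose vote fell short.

A: 2/3 of 1691655 = 1127770; 1,127,770 required, 1,127,844 in favor — approved.
B: 3/4 of 7038342 = 5278756.50, rounded up to 5278757; 5,278,757 required, 5,279,513 in favor — approved.

Approved — every class gave the required vote.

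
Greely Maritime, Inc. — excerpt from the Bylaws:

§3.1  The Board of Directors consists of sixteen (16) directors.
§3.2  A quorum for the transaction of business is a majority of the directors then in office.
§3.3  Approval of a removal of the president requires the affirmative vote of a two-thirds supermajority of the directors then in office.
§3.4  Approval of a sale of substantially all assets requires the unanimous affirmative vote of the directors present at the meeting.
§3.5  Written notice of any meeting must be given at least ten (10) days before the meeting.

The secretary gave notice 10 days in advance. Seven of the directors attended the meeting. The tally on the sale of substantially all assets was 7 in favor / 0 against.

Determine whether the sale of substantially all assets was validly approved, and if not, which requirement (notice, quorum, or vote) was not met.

Invalid — quorum requirement not satisfied.

Notice: 10 days given; 10 required (10 ≥ 10). Satisfied.
Quorum: 7 present; quorum is 9. Not satisfied.
Vote: the sale of substantially all assets requires the unanimous vote of the directors present (7). Unanimous means all 7, so 7 affirmative votes are needed; 7 voted in favor. Satisfied. (Moot — without a quorum no business can be validly transacted.)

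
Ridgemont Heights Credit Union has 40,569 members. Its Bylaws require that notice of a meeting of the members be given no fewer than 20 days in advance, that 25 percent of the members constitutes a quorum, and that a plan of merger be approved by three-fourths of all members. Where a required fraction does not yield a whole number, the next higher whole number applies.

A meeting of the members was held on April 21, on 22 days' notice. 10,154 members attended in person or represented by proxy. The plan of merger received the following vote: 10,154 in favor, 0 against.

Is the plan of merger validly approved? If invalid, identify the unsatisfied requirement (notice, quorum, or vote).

Notice: 22 days given; 20 required. Satisfied.
Quorum: 25% of 40,569 = 10,142.25, rounded up to 10,143; 10,154 present. Satisfied.
Vote: requires three-fourths of all members (40,569); 3/4 of 40569 = 30426.75, rounded up to 30427, so 30,427 needed; 10,154 in favor. Not satisfied.

Invalid — vote requirement not satisfied.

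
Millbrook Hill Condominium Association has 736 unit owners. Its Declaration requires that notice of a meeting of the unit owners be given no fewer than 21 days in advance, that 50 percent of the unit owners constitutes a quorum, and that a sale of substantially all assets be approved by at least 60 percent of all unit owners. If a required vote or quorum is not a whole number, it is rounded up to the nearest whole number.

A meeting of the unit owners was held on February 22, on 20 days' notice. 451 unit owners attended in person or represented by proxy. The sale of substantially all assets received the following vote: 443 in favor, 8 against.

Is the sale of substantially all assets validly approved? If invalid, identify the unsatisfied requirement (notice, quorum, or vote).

Invalid — notice requirement not satisfied.

Notice: 20 days given; 21 required. Not satisfied.
Quorum: 50% of 736 = 368; 451 present. Satisfied.
Vote: requires three-fifths of all unit owners (736); 3/5 of 736 = 441.60, rounded up to 442, so 442 needed; 443 in favor. Satisfied.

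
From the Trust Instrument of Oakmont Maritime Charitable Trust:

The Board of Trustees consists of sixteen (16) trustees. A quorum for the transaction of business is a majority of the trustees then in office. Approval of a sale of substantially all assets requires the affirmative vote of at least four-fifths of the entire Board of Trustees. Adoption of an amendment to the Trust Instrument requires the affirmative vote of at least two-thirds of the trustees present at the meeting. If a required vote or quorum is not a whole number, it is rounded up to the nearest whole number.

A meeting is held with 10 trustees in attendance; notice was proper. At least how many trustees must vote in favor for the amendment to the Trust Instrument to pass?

The amendment to the Trust Instrument requires two-thirds of the trustees present (10).
2/3 of 10 = 6.67, rounded up to 7.

7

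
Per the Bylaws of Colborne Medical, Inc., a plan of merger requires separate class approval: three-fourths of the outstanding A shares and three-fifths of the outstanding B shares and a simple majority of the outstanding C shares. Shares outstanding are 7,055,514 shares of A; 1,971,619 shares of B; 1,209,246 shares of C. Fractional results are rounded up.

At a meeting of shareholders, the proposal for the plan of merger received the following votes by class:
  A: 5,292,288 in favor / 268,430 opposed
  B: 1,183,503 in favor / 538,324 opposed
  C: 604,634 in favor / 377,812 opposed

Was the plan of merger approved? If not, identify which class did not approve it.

Approved — every class gave the required vote.

A: 3/4 of 7055514 = 5291635.50, rounded up to 5291636; 5,291,636 required, 5,292,288 in favor — approved.
B: 3/5 of 1971619 = 1182971.40, rounded up to 1182972; 1,182,972 required, 1,183,503 in favor — approved.
C: a majority of 1209246 is 604624; 604,624 required, 604,634 in favor — approved.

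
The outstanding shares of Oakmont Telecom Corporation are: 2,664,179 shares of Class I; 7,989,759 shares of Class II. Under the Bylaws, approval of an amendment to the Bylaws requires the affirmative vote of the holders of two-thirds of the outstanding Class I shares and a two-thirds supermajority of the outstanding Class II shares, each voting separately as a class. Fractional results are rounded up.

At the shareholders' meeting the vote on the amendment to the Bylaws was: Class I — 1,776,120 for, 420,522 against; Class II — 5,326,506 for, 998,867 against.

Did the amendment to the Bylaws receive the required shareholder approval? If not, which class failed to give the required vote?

Approved — every class gave the required vote.

Class I: 2/3 of 2664179 = 1776119.33, rounded up to 1776120; 1,776,120 required, 1,776,120 in favor — approved.
Class II: 2/3 of 7989759 = 5326506; 5,326,506 required, 5,326,506 in favor — approved.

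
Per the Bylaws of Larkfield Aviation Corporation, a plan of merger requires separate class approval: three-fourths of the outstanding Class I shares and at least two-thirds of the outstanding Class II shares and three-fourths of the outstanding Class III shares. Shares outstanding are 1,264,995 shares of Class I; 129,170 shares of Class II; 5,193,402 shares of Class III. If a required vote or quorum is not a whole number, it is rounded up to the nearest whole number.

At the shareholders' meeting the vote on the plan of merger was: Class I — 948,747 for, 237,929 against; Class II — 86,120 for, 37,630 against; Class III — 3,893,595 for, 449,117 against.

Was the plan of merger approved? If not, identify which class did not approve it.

Class I: 3/4 of 1264995 = 948746.25, rounded up to 948747; 948,747 required, 948,747 in favor — approved.
Class II: 2/3 of 129170 = 86113.33, rounded up to 86114; 86,114 required, 86,120 in favor — approved.
Class III: 3/4 of 5193402 = 3895051.50, rounded up to 3895052; 3,895,052 required, 3,893,595 in favor — not approved.

Not approved — the Class III shares did not give the required vote.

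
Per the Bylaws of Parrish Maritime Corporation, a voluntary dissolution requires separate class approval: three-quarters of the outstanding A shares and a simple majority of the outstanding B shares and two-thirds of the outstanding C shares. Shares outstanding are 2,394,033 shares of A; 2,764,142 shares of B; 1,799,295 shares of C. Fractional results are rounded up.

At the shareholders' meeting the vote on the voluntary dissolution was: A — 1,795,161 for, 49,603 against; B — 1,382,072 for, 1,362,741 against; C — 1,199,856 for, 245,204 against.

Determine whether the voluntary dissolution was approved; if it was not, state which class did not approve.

Not approved — the A shares did not give the required vote.

A: 3/4 of 2394033 = 1795524.75, rounded up to 1795525; 1,795,525 required, 1,795,161 in favor — not approved.
B: a majority of 2764142 is 1382072; 1,382,072 required, 1,382,072 in favor — approved.
C: 2/3 of 1799295 = 1199530; 1,199,530 required, 1,199,856 in favor — approved.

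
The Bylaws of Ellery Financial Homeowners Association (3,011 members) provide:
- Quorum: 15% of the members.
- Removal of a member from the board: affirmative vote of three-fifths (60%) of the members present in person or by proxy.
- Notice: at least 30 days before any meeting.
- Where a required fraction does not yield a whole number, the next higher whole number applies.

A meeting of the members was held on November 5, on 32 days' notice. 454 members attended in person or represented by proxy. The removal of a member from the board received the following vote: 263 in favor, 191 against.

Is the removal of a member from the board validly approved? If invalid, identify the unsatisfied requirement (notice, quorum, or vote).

Invalid — vote requirement not satisfied.

Notice: 32 days given; 30 required. Satisfied.
Quorum: 15% of 3,011 = 451.65, rounded up to 452; 454 present. Satisfied.
Vote: requires three-fifths of those present (454); 3/5 of 454 = 272.40, rounded up to 273, so 273 needed; 263 in favor. Not satisfied.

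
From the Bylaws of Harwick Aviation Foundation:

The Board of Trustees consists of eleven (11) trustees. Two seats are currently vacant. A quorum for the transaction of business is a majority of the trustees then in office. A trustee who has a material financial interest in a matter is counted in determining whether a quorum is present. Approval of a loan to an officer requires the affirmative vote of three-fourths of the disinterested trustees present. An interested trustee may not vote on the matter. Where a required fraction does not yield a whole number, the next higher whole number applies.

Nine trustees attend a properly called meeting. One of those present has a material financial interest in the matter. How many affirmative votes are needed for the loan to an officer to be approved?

6

The loan to an officer requires three-fourths of the disinterested trustees present (9 − 1 = 8).
3/4 of 8 = 6.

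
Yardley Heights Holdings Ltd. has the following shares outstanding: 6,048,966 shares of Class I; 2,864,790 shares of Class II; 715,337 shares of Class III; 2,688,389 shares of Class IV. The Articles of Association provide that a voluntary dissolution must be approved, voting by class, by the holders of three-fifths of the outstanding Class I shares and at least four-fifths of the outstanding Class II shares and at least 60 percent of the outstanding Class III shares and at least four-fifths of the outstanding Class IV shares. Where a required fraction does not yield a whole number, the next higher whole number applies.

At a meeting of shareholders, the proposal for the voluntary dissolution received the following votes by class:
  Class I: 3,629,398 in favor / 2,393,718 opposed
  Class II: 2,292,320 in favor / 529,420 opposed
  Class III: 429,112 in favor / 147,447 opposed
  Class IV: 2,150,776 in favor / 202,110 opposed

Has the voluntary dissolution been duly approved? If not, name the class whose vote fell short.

Not approved — the Class III shares did not give the required vote.

Class I: 3/5 of 6048966 = 3629379.60, rounded up to 3629380; 3,629,380 required, 3,629,398 in favor — approved.
Class II: 4/5 of 2864790 = 2291832; 2,291,832 required, 2,292,320 in favor — approved.
Class III: 3/5 of 715337 = 429202.20, rounded up to 429203; 429,203 required, 429,112 in favor — not approved.
Class IV: 4/5 of 2688389 = 2150711.20, rounded up to 2150712; 2,150,712 required, 2,150,776 in favor — approved.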